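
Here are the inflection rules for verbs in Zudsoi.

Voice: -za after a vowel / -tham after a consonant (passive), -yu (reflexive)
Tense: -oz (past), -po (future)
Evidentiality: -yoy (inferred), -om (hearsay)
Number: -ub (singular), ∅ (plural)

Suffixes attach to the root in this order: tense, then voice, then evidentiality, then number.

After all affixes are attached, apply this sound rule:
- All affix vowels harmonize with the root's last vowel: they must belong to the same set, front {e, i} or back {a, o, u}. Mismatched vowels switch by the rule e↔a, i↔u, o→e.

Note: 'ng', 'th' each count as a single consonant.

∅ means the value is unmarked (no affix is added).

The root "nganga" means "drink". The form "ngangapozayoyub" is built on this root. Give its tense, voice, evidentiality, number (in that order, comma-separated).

future, passive, inferred, singular

Segment: nganga-po-za-yoy-ub.
tense: -po → future.
voice: -za/tham → passive.
evidentiality: -yoy → inferred.
number: -ub → singular.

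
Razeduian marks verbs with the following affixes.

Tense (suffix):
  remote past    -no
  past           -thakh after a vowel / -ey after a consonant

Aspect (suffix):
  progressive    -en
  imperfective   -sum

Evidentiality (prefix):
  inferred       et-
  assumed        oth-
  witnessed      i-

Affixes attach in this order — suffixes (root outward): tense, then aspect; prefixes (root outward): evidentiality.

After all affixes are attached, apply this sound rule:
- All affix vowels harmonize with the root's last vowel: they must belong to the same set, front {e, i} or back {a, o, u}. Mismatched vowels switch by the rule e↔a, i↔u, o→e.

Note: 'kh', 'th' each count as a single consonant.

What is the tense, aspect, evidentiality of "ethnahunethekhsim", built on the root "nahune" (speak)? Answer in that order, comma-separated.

Segment: oth-nahune-thakh-sum.
tense: -thakh/ey → past.
aspect: -sum → imperfective.
evidentiality: oth- → assumed.

past, imperfective, assumed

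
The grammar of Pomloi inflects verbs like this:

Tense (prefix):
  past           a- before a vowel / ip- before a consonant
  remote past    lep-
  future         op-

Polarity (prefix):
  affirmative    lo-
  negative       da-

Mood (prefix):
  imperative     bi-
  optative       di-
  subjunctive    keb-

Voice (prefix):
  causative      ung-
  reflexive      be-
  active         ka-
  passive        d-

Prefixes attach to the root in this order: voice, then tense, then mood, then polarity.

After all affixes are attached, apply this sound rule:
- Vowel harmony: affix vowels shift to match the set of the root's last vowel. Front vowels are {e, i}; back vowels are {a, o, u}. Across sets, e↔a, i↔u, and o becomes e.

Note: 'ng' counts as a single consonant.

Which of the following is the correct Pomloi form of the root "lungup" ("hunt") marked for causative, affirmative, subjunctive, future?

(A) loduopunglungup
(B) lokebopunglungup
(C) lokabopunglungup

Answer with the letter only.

C

Attach voice causative ung- → unglungup.
Attach tense future op- → opunglungup.
Attach mood subjunctive keb- → kebopunglungup.
Attach polarity affirmative lo- → lokebopunglungup.
Apply vowel harmony: lokebopunglungup → lokabopunglungup.
So the correct form is lokabopunglungup, option (C).
(B) lokebopunglungup is wrong: it fails to apply the sound rule(s).
(A) loduopunglungup is wrong: it uses optative instead of subjunctive for mood.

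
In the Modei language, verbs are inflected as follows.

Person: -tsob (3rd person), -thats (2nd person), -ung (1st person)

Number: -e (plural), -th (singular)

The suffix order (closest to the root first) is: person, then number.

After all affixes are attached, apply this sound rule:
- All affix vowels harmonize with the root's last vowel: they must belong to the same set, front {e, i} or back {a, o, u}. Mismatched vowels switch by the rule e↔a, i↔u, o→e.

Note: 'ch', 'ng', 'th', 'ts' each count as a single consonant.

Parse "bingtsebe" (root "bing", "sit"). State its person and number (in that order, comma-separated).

Segment: bing-tsob-e.
person: -tsob → 3rd person.
number: -e → plural.

3rd person, plural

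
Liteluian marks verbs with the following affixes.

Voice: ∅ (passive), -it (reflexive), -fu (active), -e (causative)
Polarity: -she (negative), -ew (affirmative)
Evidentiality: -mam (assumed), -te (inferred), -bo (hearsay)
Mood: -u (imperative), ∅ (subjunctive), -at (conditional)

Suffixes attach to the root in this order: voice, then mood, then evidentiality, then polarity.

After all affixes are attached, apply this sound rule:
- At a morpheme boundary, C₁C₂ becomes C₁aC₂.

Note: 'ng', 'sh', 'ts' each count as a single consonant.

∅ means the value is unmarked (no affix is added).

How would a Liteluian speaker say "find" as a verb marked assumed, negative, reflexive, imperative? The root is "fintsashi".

fintsashiitumamashe

Attach voice reflexive -it → fintsashiit.
Attach mood imperative -u → fintsashiitu.
Attach evidentiality assumed -mam → fintsashiitumam.
Attach polarity negative -she → fintsashiitumamshe.
Apply epenthesis: fintsashiitumamshe → fintsashiitumamashe.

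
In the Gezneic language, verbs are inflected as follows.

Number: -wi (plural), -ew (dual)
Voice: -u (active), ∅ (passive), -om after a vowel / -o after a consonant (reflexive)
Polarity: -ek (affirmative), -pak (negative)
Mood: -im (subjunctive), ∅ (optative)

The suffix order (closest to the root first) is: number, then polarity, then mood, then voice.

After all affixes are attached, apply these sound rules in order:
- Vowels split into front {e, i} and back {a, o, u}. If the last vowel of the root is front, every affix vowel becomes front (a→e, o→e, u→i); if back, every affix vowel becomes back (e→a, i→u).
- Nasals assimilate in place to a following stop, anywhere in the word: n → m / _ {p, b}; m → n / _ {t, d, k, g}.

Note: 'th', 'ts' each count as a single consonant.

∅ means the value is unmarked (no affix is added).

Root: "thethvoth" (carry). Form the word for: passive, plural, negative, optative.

Attach number plural -wi → thethvothwi.
Attach polarity negative -pak → thethvothwipak.
mood = optative: zero marking, form stays thethvothwipak.
voice = passive: zero marking, form stays thethvothwipak.
Apply vowel harmony: thethvothwipak → thethvothwupak.
Nasal assimilation: no change.

thethvothwupak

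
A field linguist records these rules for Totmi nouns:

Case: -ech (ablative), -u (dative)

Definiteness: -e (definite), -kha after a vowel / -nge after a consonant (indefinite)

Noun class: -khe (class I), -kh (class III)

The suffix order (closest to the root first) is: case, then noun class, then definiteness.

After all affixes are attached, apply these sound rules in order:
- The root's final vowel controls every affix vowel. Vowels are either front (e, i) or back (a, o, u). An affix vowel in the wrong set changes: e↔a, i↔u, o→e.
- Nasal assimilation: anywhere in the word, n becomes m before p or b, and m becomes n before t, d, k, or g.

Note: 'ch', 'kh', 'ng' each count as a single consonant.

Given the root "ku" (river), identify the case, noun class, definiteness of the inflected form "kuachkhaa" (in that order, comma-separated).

ablative, class I, definite

Segment: ku-ech-khe-e.
case: -ech → ablative.
noun class: -khe → class I.
definiteness: -e → definite.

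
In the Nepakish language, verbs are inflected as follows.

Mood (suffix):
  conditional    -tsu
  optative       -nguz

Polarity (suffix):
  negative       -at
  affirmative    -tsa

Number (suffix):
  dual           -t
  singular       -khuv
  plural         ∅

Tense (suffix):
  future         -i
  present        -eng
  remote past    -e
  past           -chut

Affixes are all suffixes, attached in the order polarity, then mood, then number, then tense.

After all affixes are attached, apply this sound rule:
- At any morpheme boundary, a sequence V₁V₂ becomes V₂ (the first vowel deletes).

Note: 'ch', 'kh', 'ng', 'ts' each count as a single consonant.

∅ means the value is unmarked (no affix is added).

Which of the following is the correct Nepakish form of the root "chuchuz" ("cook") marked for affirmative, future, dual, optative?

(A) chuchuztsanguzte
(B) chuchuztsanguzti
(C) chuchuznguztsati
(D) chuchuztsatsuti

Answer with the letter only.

B

Attach polarity affirmative -tsa → chuchuztsa.
Attach mood optative -nguz → chuchuztsanguz.
Attach number dual -t → chuchuztsanguzt.
Attach tense future -i → chuchuztsanguzti.
Vowel deletion: no change.
So the correct form is chuchuztsanguzti, option (B).
(A) chuchuztsanguzte is wrong: it uses remote past instead of future for tense.
(C) chuchuznguztsati is wrong: it has the affixes in the wrong order.
(D) chuchuztsatsuti is wrong: it uses conditional instead of optative for mood.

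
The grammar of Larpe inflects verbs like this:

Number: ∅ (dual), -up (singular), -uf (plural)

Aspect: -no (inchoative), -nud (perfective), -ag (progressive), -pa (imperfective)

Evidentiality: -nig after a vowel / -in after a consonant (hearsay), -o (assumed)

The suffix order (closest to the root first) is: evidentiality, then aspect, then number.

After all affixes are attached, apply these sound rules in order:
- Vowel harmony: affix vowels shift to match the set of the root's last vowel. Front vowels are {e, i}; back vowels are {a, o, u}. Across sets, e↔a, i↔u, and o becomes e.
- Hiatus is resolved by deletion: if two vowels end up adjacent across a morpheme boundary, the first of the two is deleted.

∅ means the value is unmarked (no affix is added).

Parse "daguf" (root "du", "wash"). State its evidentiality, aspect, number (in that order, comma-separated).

assumed, progressive, plural

Segment: du-o-ag-uf.
evidentiality: -o → assumed.
aspect: -ag → progressive.
number: -uf → plural.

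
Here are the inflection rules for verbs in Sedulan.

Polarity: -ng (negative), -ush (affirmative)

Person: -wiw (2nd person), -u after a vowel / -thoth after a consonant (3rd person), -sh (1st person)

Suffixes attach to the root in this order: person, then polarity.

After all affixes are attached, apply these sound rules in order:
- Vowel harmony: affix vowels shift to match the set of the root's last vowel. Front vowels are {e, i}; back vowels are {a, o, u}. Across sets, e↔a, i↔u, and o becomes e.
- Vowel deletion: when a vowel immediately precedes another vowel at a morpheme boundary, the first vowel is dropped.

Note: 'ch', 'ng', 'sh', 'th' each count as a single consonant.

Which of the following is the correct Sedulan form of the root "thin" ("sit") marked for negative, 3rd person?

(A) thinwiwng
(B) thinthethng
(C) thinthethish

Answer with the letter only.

Attach person 3rd person -thoth (after consonant 'n') → thinthoth.
Attach polarity negative -ng → thinthothng.
Apply vowel harmony: thinthothng → thinthethng.
Vowel deletion: no change.
So the correct form is thinthethng, option (B).
(C) thinthethish is wrong: it uses affirmative instead of negative for polarity.
(A) thinwiwng is wrong: it uses 2nd person instead of 3rd person for person.

B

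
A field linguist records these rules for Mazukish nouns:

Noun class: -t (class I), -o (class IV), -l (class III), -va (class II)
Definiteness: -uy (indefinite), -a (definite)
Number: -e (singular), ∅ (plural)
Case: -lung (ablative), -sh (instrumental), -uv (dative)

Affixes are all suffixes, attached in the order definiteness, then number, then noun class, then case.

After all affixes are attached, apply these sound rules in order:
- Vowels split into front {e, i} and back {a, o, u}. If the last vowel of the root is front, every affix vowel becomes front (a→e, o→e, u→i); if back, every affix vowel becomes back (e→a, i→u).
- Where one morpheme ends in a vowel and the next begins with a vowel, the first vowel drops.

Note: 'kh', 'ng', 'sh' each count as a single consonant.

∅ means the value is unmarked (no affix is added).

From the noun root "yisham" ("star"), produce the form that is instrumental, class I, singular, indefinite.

yishamuyatsh

Attach definiteness indefinite -uy → yishamuy.
Attach number singular -e → yishamuye.
Attach noun class class I -t → yishamuyet.
Attach case instrumental -sh → yishamuyetsh.
Apply vowel harmony: yishamuyetsh → yishamuyatsh.
Vowel deletion: no change.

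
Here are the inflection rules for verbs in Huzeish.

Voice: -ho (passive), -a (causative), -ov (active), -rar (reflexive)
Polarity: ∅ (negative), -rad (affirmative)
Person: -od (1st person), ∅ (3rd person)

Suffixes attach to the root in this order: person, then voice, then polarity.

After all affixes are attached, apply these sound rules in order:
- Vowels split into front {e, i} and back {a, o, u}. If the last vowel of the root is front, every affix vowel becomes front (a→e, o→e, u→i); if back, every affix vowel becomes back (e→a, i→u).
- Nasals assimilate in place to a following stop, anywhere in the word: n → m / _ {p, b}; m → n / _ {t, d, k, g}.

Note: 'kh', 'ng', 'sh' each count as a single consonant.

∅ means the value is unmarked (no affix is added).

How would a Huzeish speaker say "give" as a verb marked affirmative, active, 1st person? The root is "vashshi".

vashshiedevred

Attach person 1st person -od → vashshiod.
Attach voice active -ov → vashshiodov.
Attach polarity affirmative -rad → vashshiodovrad.
Apply vowel harmony: vashshiodovrad → vashshiedevred.
Nasal assimilation: no change.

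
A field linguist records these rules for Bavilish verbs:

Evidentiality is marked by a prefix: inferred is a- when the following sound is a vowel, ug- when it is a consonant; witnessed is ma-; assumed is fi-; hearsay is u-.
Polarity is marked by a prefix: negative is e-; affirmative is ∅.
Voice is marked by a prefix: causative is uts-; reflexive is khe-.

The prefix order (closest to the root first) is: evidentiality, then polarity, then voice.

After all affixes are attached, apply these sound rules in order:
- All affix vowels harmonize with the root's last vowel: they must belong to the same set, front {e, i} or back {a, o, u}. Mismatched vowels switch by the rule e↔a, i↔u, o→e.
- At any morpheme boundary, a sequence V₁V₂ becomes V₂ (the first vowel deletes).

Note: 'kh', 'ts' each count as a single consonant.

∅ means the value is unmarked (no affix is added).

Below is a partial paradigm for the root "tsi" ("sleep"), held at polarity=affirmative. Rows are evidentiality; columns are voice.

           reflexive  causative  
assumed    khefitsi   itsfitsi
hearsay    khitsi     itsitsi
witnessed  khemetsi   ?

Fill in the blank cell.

itsmetsi

Attach evidentiality witnessed ma- → matsi.
polarity = affirmative: zero marking, form stays matsi.
Attach voice causative uts- → utsmatsi.
Apply vowel harmony: utsmatsi → itsmetsi.
Vowel deletion: no change.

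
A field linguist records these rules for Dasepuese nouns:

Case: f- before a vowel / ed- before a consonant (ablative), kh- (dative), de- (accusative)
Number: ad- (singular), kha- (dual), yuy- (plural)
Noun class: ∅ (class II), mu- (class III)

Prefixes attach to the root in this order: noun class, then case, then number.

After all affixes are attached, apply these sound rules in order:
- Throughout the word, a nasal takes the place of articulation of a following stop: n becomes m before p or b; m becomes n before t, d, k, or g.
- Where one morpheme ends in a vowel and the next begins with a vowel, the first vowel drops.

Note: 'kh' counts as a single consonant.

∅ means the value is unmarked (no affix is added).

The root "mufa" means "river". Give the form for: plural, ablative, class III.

Attach noun class class III mu- → mumufa.
Attach case ablative ed- (before consonant 'm') → edmumufa.
Attach number plural yuy- → yuyedmumufa.
Nasal assimilation: no change.
Vowel deletion: no change.

yuyedmumufa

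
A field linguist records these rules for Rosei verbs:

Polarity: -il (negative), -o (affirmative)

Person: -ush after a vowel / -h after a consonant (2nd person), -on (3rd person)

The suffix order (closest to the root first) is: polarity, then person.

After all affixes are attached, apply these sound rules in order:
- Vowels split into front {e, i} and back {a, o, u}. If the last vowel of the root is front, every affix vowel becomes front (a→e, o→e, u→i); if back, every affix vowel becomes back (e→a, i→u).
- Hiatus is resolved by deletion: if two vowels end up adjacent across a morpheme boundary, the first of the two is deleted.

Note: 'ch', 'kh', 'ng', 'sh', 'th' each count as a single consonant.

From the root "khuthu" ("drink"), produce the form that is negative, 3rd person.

Attach polarity negative -il → khuthuil.
Attach person 3rd person -on → khuthuilon.
Apply vowel harmony: khuthuilon → khuthuulon.
Apply vowel deletion: khuthuulon → khuthulon.

khuthulon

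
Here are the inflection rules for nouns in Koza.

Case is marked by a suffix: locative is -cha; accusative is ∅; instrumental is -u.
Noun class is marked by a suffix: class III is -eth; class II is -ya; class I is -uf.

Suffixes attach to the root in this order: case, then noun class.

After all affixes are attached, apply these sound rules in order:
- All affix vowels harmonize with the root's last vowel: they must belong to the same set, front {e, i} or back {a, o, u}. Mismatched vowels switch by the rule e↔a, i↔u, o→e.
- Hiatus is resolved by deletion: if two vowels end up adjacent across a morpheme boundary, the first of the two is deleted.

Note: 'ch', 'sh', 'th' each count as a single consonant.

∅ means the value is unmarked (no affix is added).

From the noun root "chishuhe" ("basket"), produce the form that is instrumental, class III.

chishuheth

Attach case instrumental -u → chishuheu.
Attach noun class class III -eth → chishuheueth.
Apply vowel harmony: chishuheueth → chishuheieth.
Apply vowel deletion: chishuheieth → chishuheth.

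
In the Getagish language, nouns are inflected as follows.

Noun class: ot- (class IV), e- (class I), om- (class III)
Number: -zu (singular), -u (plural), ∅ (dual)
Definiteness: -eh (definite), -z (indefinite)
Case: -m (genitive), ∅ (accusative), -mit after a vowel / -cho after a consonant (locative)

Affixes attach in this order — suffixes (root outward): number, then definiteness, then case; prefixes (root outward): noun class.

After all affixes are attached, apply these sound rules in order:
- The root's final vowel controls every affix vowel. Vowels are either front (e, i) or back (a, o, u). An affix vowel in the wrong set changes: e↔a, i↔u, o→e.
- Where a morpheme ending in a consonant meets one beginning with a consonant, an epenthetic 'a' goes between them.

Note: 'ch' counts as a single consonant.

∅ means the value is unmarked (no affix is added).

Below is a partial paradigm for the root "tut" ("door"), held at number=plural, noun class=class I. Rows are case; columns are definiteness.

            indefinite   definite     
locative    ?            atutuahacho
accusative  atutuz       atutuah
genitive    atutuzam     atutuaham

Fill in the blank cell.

Attach number plural -u → tutu.
Attach noun class class I e- → etutu.
Attach definiteness indefinite -z → etutuz.
Attach case locative -cho (after consonant 'z') → etutuzcho.
Apply vowel harmony: etutuzcho → atutuzcho.
Apply epenthesis: atutuzcho → atutuzacho.

atutuzacho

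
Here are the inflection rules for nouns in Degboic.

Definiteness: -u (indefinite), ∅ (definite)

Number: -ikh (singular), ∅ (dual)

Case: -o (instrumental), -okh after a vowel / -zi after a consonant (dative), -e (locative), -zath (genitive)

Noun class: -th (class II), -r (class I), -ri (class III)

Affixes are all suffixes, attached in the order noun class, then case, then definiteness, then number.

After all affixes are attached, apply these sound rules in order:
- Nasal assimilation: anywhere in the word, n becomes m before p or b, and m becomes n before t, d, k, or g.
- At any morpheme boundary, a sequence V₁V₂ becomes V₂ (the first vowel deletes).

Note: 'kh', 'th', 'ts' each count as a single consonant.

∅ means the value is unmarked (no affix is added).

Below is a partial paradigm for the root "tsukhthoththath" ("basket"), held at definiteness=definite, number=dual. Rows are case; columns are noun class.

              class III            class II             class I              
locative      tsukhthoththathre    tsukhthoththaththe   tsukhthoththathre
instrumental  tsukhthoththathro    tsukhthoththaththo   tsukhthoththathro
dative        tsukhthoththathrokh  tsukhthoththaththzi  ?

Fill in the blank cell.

tsukhthoththathrzi

Attach noun class class I -r → tsukhthoththathr.
Attach case dative -zi (after consonant 'r') → tsukhthoththathrzi.
definiteness = definite: zero marking, form stays tsukhthoththathrzi.
number = dual: zero marking, form stays tsukhthoththathrzi.
Nasal assimilation: no change.
Vowel deletion: no change.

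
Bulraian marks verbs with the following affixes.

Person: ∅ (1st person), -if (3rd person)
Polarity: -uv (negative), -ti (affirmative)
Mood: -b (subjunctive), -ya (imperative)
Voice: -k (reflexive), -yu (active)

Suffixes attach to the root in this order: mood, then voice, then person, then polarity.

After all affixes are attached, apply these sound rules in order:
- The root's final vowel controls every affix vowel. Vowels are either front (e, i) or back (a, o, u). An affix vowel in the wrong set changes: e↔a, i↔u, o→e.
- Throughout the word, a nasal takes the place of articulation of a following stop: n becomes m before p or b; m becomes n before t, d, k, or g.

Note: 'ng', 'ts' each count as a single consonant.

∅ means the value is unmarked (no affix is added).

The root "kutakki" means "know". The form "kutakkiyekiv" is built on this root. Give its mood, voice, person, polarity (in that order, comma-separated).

imperative, reflexive, 1st person, negative

Segment: kutakki-ya-k-uv.
mood: -ya → imperative.
voice: -k → reflexive.
person: ∅ → 1st person.
polarity: -uv → negative.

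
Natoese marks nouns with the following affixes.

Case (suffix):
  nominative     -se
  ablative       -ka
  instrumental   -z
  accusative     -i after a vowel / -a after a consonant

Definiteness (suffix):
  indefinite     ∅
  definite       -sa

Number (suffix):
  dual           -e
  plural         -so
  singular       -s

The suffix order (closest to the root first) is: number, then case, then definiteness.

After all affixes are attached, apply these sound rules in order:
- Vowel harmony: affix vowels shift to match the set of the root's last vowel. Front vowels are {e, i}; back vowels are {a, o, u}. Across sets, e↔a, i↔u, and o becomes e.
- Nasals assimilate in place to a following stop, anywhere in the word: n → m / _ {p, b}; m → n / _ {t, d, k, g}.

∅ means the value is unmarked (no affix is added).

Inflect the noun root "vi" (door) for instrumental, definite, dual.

Attach number dual -e → vie.
Attach case instrumental -z → viez.
Attach definiteness definite -sa → viezsa.
Apply vowel harmony: viezsa → viezse.
Nasal assimilation: no change.

viezse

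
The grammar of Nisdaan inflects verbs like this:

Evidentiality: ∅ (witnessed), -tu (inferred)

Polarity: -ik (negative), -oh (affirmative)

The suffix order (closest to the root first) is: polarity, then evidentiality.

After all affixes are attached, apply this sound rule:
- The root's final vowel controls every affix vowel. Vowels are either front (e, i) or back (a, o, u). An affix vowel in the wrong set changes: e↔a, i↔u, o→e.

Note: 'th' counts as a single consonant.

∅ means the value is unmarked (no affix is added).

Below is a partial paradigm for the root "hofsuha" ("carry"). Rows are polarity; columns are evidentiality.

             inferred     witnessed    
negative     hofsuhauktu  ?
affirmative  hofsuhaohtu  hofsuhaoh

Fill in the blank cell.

hofsuhauk

Attach polarity negative -ik → hofsuhaik.
evidentiality = witnessed: zero marking, form stays hofsuhaik.
Apply vowel harmony: hofsuhaik → hofsuhauk.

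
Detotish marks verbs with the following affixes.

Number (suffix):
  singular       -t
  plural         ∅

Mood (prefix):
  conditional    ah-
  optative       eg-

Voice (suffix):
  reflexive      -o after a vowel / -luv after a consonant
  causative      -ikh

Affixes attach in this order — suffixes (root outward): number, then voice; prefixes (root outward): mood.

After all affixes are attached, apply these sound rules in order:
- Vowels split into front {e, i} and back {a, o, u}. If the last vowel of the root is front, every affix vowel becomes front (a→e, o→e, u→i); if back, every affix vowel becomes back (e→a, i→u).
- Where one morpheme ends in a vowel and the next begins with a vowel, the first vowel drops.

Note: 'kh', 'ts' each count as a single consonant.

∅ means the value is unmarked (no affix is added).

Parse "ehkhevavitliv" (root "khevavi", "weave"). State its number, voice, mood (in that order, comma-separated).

singular, reflexive, conditional

Segment: ah-khevavi-t-luv.
number: -t → singular.
voice: -o/luv → reflexive.
mood: ah- → conditional.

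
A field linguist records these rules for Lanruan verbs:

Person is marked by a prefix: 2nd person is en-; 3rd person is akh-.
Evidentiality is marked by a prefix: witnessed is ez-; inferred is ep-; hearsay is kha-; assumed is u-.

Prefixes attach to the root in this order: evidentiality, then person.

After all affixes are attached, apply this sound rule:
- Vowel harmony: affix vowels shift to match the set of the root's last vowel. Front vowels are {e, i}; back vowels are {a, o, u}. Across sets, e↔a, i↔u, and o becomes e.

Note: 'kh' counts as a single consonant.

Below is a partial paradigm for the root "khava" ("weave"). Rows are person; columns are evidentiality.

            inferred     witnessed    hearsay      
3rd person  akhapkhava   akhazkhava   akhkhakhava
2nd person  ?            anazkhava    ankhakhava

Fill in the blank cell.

Attach evidentiality inferred ep- → epkhava.
Attach person 2nd person en- → enepkhava.
Apply vowel harmony: enepkhava → anapkhava.

anapkhava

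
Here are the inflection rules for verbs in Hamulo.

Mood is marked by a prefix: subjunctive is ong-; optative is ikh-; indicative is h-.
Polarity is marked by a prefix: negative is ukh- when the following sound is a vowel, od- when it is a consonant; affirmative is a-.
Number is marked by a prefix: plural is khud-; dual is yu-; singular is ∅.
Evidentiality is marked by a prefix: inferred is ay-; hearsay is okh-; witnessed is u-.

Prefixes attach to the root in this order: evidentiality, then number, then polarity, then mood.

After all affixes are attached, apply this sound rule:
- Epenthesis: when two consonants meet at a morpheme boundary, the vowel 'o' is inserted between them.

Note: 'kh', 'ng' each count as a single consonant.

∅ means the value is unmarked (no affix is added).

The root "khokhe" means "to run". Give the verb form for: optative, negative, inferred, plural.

Attach evidentiality inferred ay- → aykhokhe.
Attach number plural khud- → khudaykhokhe.
Attach polarity negative od- (before consonant 'kh') → odkhudaykhokhe.
Attach mood optative ikh- → ikhodkhudaykhokhe.
Apply epenthesis: ikhodkhudaykhokhe → ikhodokhudayokhokhe.

ikhodokhudayokhokhe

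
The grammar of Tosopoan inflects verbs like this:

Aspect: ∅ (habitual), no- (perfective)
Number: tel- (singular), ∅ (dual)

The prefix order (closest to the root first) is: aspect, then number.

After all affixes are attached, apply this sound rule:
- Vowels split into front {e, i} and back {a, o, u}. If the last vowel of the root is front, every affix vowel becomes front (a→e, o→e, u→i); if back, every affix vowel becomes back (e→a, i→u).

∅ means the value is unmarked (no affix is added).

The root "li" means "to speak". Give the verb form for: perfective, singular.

telneli

Attach aspect perfective no- → noli.
Attach number singular tel- → telnoli.
Apply vowel harmony: telnoli → telneli.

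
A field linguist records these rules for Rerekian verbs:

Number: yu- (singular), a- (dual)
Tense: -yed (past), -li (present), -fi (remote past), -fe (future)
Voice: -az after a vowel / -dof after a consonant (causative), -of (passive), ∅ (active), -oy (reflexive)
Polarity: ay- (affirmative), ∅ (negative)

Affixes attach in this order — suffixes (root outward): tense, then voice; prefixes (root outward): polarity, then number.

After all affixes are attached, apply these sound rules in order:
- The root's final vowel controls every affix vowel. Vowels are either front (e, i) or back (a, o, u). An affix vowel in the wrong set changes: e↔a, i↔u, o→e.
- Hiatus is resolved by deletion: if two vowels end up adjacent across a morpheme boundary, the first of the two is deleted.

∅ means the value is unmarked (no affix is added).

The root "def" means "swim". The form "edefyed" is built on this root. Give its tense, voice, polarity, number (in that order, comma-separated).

past, active, negative, dual

Segment: a-def-yed.
tense: -yed → past.
voice: ∅ → active.
polarity: ∅ → negative.
number: a- → dual.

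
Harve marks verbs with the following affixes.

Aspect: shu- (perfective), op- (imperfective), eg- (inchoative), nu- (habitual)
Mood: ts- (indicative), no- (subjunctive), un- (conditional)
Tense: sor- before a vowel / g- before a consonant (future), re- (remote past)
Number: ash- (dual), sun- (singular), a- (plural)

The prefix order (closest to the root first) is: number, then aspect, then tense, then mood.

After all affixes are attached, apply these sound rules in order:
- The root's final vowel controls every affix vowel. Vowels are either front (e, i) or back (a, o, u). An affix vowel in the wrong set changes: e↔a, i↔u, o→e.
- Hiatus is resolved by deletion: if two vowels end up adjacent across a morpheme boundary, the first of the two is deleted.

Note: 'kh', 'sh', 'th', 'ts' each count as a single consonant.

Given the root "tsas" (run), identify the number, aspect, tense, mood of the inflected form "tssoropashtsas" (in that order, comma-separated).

Segment: ts-sor-op-ash-tsas.
number: ash- → dual.
aspect: op- → imperfective.
tense: sor/g- → future.
mood: ts- → indicative.

dual, imperfective, future, indicative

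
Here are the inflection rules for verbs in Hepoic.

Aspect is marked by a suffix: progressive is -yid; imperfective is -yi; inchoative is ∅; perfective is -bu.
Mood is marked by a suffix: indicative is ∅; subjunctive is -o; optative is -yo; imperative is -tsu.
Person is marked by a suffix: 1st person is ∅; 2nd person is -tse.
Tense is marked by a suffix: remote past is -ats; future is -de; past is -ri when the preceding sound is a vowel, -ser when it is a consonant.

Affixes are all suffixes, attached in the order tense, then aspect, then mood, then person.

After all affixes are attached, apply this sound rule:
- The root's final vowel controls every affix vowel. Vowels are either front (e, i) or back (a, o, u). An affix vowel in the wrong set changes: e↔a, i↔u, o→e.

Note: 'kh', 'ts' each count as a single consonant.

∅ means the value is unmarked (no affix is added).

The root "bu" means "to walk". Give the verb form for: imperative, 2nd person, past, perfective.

burubutsutsa

Attach tense past -ri (after vowel 'u') → buri.
Attach aspect perfective -bu → buribu.
Attach mood imperative -tsu → buributsu.
Attach person 2nd person -tse → buributsutse.
Apply vowel harmony: buributsutse → burubutsutsa.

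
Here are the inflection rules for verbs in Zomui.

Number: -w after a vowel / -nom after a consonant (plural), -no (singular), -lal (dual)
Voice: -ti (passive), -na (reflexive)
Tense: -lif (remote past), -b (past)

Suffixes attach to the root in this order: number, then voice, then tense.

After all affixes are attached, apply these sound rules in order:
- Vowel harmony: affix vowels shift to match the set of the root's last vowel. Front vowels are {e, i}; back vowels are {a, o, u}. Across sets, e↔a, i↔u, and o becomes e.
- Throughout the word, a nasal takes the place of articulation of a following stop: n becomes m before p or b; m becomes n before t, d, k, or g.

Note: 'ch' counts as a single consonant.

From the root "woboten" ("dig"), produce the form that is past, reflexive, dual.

wobotenlelneb

Attach number dual -lal → wobotenlal.
Attach voice reflexive -na → wobotenlalna.
Attach tense past -b → wobotenlalnab.
Apply vowel harmony: wobotenlalnab → wobotenlelneb.
Nasal assimilation: no change.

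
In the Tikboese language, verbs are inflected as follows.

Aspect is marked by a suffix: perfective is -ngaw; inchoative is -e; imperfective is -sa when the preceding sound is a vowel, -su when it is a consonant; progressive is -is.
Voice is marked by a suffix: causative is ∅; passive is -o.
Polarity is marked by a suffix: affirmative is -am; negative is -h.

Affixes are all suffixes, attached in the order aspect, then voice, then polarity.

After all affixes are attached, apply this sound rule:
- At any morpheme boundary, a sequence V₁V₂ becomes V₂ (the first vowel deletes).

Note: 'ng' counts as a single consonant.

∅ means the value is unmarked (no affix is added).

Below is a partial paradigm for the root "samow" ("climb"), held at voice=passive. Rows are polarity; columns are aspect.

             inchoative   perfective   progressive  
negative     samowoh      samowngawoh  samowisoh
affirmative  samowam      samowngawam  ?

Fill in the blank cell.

Attach aspect progressive -is → samowis.
Attach voice passive -o → samowiso.
Attach polarity affirmative -am → samowisoam.
Apply vowel deletion: samowisoam → samowisam.

samowisam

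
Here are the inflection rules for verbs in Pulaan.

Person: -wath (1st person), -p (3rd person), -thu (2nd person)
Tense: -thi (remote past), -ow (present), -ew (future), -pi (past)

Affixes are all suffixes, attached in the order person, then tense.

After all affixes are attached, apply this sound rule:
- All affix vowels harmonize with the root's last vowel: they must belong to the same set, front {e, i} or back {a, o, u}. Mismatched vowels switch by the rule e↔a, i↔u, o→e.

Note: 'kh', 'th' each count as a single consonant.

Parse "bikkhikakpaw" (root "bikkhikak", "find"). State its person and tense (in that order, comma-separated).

3rd person, future

Segment: bikkhikak-p-ew.
person: -p → 3rd person.
tense: -ew → future.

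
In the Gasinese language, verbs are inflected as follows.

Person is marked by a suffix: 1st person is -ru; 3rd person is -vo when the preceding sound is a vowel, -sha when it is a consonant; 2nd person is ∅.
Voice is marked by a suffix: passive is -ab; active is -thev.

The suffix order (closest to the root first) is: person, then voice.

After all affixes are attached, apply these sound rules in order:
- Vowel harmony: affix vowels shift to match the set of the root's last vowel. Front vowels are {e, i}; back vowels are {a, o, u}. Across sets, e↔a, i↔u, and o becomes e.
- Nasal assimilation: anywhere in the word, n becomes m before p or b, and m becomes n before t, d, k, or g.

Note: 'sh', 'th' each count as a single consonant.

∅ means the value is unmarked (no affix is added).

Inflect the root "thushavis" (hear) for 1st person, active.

thushavisrithev

Attach person 1st person -ru → thushavisru.
Attach voice active -thev → thushavisruthev.
Apply vowel harmony: thushavisruthev → thushavisrithev.
Nasal assimilation: no change.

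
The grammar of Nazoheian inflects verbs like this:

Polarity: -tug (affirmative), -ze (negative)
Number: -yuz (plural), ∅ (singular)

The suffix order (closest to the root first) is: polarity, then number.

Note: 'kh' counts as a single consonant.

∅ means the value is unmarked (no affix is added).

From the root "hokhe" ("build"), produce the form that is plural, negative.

hokhezeyuz

Attach polarity negative -ze → hokheze.
Attach number plural -yuz → hokhezeyuz.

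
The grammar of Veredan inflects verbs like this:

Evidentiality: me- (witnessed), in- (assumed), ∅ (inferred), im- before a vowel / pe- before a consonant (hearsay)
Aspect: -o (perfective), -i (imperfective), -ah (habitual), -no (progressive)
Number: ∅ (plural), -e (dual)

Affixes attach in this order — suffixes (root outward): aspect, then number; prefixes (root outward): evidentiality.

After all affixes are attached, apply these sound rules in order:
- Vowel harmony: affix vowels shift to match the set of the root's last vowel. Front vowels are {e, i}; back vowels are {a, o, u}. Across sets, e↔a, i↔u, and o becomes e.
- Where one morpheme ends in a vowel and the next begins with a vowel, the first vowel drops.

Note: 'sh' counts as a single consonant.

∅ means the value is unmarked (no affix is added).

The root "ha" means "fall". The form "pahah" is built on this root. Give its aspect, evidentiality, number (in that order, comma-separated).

habitual, hearsay, plural

Segment: pe-ha-ah.
aspect: -ah → habitual.
evidentiality: im/pe- → hearsay.
number: ∅ → plural.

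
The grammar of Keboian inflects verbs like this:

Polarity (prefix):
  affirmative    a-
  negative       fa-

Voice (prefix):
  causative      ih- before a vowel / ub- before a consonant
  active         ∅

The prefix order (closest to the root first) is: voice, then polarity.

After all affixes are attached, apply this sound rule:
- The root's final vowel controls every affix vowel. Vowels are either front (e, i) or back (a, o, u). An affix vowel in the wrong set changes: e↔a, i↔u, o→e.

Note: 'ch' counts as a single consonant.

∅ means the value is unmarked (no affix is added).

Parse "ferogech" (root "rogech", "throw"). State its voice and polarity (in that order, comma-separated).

active, negative

Segment: fa-rogech.
voice: ∅ → active.
polarity: fa- → negative.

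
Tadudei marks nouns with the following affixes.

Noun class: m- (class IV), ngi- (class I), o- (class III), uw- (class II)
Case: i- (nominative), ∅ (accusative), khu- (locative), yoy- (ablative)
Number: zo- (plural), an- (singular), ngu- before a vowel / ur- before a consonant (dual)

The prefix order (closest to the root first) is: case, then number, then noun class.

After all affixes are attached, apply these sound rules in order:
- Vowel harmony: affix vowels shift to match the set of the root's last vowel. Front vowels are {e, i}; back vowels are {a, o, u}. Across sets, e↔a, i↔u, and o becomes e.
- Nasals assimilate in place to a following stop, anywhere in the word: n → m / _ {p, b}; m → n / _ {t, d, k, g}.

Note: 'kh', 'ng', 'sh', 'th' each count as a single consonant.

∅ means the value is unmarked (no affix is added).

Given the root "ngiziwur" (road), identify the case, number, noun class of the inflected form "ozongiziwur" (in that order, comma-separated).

accusative, plural, class III

Segment: o-zo-ngiziwur.
case: ∅ → accusative.
number: zo- → plural.
noun class: o- → class III.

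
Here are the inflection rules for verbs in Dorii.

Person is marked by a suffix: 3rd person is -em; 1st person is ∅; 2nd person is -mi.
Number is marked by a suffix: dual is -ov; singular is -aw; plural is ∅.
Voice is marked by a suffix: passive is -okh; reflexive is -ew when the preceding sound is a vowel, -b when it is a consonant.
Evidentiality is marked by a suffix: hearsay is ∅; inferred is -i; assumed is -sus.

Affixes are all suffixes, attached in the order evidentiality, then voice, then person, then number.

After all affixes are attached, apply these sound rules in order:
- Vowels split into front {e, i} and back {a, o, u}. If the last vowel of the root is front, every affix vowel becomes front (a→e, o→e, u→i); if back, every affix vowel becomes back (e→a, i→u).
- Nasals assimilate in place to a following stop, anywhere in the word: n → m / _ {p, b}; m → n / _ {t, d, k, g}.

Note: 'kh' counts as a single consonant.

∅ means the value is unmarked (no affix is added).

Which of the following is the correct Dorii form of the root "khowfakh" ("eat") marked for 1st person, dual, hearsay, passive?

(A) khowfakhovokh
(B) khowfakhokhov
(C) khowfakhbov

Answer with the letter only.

evidentiality = hearsay: zero marking, form stays khowfakh.
Attach voice passive -okh → khowfakhokh.
person = 1st person: zero marking, form stays khowfakhokh.
Attach number dual -ov → khowfakhokhov.
Vowel harmony: no change.
Nasal assimilation: no change.
So the correct form is khowfakhokhov, option (B).
(A) khowfakhovokh is wrong: it has the affixes in the wrong order.
(C) khowfakhbov is wrong: it uses reflexive instead of passive for voice.

B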